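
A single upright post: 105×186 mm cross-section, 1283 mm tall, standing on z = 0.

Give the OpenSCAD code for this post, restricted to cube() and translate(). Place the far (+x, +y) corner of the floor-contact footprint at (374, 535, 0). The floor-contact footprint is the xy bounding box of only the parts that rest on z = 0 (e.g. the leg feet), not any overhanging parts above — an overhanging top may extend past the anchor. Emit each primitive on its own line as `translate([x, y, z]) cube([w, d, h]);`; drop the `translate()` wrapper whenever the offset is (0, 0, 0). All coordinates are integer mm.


translate([269, 349, 0]) cube([105, 186, 1283]);


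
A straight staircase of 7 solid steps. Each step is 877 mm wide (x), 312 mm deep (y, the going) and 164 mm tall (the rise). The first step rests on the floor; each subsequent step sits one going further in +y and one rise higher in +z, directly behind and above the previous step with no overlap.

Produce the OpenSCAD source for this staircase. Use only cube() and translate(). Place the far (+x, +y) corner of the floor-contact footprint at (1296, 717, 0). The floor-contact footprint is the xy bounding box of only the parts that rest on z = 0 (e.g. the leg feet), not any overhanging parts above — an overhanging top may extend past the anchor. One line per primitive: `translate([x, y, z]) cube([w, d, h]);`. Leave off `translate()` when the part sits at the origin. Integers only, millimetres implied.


translate([419, 405, 0]) cube([877, 312, 164]);
translate([419, 717, 164]) cube([877, 312, 164]);
translate([419, 1029, 328]) cube([877, 312, 164]);
translate([419, 1341, 492]) cube([877, 312, 164]);
translate([419, 1653, 656]) cube([877, 312, 164]);
translate([419, 1965, 820]) cube([877, 312, 164]);
translate([419, 2277, 984]) cube([877, 312, 164]);


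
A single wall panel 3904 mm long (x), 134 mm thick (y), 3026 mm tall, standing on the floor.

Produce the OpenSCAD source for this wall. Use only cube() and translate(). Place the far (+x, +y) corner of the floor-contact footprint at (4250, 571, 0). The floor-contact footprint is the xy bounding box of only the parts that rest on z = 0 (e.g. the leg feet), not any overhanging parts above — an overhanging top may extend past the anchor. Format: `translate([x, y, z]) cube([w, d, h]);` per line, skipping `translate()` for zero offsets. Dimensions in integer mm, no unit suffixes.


translate([346, 437, 0]) cube([3904, 134, 3026]);


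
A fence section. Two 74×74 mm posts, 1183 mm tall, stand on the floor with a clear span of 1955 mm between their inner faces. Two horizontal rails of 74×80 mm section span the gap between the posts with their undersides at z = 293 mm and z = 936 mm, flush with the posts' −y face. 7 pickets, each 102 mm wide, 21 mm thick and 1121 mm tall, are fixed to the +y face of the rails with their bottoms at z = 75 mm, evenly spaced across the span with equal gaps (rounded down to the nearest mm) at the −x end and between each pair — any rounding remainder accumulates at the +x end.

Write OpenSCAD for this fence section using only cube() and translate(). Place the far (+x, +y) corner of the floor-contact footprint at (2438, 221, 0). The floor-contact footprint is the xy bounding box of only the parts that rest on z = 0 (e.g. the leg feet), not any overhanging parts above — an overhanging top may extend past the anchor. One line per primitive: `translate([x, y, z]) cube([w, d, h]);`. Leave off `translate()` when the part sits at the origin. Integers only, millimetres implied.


translate([335, 147, 0]) cube([74, 74, 1183]);
translate([2364, 147, 0]) cube([74, 74, 1183]);
translate([409, 147, 293]) cube([1955, 74, 80]);
translate([409, 147, 936]) cube([1955, 74, 80]);
translate([564, 221, 75]) cube([102, 21, 1121]);
translate([821, 221, 75]) cube([102, 21, 1121]);
translate([1078, 221, 75]) cube([102, 21, 1121]);
translate([1335, 221, 75]) cube([102, 21, 1121]);
translate([1592, 221, 75]) cube([102, 21, 1121]);
translate([1849, 221, 75]) cube([102, 21, 1121]);
translate([2106, 221, 75]) cube([102, 21, 1121]);


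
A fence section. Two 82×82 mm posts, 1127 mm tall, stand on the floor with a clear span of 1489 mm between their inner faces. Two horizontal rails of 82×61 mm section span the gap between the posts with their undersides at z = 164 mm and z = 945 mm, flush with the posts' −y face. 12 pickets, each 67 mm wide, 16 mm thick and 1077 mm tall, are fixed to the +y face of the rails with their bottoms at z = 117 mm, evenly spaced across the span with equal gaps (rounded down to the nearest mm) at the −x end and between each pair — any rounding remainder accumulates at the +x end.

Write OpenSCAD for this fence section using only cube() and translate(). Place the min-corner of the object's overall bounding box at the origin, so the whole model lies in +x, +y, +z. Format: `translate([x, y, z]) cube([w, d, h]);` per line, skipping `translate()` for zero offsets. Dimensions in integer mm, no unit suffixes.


cube([82, 82, 1127]);
translate([1571, 0, 0]) cube([82, 82, 1127]);
translate([82, 0, 164]) cube([1489, 82, 61]);
translate([82, 0, 945]) cube([1489, 82, 61]);
translate([134, 82, 117]) cube([67, 16, 1077]);
translate([253, 82, 117]) cube([67, 16, 1077]);
translate([372, 82, 117]) cube([67, 16, 1077]);
translate([491, 82, 117]) cube([67, 16, 1077]);
translate([610, 82, 117]) cube([67, 16, 1077]);
translate([729, 82, 117]) cube([67, 16, 1077]);
translate([848, 82, 117]) cube([67, 16, 1077]);
translate([967, 82, 117]) cube([67, 16, 1077]);
translate([1086, 82, 117]) cube([67, 16, 1077]);
translate([1205, 82, 117]) cube([67, 16, 1077]);
translate([1324, 82, 117]) cube([67, 16, 1077]);
translate([1443, 82, 117]) cube([67, 16, 1077]);


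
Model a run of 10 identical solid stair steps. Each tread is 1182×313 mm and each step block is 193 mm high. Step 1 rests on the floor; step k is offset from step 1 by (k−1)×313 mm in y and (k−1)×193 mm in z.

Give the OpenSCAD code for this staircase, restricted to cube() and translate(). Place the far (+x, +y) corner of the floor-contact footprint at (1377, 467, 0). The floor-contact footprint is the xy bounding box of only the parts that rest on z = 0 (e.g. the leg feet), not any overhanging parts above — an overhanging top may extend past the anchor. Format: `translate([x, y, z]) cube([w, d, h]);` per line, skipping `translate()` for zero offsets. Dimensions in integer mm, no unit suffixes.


translate([195, 154, 0]) cube([1182, 313, 193]);
translate([195, 467, 193]) cube([1182, 313, 193]);
translate([195, 780, 386]) cube([1182, 313, 193]);
translate([195, 1093, 579]) cube([1182, 313, 193]);
translate([195, 1406, 772]) cube([1182, 313, 193]);
translate([195, 1719, 965]) cube([1182, 313, 193]);
translate([195, 2032, 1158]) cube([1182, 313, 193]);
translate([195, 2345, 1351]) cube([1182, 313, 193]);
translate([195, 2658, 1544]) cube([1182, 313, 193]);
translate([195, 2971, 1737]) cube([1182, 313, 193]);


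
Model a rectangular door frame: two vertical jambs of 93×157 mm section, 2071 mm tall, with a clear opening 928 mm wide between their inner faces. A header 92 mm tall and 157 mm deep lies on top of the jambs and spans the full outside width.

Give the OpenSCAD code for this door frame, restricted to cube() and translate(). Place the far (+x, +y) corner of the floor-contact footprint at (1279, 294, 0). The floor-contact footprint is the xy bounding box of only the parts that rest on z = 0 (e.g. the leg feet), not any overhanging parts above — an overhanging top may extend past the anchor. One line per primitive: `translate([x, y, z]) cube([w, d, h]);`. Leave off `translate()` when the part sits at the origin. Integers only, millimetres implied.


translate([165, 137, 0]) cube([93, 157, 2071]);
translate([1186, 137, 0]) cube([93, 157, 2071]);
translate([165, 137, 2071]) cube([1114, 157, 92]);


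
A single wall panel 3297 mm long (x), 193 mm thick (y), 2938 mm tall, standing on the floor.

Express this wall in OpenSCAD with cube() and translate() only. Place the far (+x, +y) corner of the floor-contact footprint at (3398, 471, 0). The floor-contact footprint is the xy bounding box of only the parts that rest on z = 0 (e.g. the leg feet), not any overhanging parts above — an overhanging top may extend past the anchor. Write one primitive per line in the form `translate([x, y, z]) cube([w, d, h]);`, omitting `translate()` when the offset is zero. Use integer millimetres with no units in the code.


translate([101, 278, 0]) cube([3297, 193, 2938]);


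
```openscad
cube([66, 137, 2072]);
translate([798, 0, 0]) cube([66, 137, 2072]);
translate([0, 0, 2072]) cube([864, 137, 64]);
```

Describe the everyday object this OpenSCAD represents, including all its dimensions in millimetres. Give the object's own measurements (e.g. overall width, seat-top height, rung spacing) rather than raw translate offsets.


A door frame. The clear opening is 732 mm wide and 2072 mm high. Two 66 mm wide jambs, 137 mm deep, stand either side of the opening from the floor to the top of the opening. A 64 mm thick head sits across the top of both jambs, spanning the full outside width of the frame.


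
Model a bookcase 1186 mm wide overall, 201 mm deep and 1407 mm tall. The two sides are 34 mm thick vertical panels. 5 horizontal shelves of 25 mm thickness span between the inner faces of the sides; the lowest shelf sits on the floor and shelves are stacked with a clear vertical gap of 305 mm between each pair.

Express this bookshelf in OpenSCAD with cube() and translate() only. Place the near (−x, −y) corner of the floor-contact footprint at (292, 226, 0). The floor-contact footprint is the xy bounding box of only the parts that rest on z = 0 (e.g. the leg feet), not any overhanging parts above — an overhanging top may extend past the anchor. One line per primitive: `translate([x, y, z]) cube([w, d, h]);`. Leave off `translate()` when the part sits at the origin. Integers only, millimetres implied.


translate([292, 226, 0]) cube([34, 201, 1407]);
translate([1444, 226, 0]) cube([34, 201, 1407]);
translate([326, 226, 0]) cube([1118, 201, 25]);
translate([326, 226, 330]) cube([1118, 201, 25]);
translate([326, 226, 660]) cube([1118, 201, 25]);
translate([326, 226, 990]) cube([1118, 201, 25]);
translate([326, 226, 1320]) cube([1118, 201, 25]);


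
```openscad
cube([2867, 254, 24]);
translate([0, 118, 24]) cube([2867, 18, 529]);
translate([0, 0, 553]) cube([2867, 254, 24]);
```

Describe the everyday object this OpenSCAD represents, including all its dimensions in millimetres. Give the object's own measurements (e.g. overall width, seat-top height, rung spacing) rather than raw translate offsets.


An I-beam lying along x, 2867 mm long. Overall section height 577 mm. Two flanges 254 mm wide (y) and 24 mm thick, one on the floor and one at the top; a web 18 mm thick runs between them, centred on the flange width.


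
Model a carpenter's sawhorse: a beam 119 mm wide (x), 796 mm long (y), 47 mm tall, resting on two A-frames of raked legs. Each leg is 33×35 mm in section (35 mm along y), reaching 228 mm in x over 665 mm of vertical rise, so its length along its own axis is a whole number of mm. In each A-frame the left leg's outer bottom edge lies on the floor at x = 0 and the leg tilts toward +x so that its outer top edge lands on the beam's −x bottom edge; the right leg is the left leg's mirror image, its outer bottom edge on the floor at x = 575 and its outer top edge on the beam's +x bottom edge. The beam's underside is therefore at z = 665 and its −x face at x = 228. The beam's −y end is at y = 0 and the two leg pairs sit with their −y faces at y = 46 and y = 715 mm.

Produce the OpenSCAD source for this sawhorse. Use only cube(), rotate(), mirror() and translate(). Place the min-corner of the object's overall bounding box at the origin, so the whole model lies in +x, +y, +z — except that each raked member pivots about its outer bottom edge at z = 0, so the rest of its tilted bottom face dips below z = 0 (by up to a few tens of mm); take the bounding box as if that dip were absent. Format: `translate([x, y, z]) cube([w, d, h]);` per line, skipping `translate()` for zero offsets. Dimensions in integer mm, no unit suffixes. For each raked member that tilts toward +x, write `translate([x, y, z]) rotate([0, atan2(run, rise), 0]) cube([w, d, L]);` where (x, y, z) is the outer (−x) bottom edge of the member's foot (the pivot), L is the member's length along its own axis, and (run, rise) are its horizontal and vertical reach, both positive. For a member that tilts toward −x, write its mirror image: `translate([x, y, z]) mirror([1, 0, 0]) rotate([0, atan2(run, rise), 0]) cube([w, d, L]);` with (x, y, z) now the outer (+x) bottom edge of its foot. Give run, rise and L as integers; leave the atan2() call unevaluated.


translate([228, 0, 665]) cube([119, 796, 47]);
translate([0, 46, 0]) rotate([0, atan2(228, 665), 0]) cube([33, 35, 703]);
translate([575, 46, 0]) mirror([1, 0, 0]) rotate([0, atan2(228, 665), 0]) cube([33, 35, 703]);
translate([0, 715, 0]) rotate([0, atan2(228, 665), 0]) cube([33, 35, 703]);
translate([575, 715, 0]) mirror([1, 0, 0]) rotate([0, atan2(228, 665), 0]) cube([33, 35, 703]);


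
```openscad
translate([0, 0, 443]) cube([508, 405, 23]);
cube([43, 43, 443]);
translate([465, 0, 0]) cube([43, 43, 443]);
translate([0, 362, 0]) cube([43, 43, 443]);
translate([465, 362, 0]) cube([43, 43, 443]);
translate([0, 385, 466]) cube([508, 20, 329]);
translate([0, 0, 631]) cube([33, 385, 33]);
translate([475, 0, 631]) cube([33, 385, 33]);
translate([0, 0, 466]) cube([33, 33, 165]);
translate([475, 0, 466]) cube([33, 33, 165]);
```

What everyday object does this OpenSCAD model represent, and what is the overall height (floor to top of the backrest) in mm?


A chair. The overall height is 795 mm.

A slab on four corner posts with a tall panel at the back — a chair. The seat slab sits at z = 443 with thickness 23, and the 329 mm backrest starts at the seat top, so the overall height is 443 + 23 + 329 = 795 mm.


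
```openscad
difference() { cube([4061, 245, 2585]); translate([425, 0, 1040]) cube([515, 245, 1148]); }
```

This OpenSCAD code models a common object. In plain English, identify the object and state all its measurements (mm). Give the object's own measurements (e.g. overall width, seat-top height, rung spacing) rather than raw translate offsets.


A wall 4061 mm long (x), 245 mm thick (y), 2585 mm tall, with a rectangular window opening cut through it. The opening is 515 mm wide and 1148 mm tall; its sill is at z = 1040 mm and its near (−x) edge is 425 mm from the wall's −x end. The opening passes through the full wall thickness.


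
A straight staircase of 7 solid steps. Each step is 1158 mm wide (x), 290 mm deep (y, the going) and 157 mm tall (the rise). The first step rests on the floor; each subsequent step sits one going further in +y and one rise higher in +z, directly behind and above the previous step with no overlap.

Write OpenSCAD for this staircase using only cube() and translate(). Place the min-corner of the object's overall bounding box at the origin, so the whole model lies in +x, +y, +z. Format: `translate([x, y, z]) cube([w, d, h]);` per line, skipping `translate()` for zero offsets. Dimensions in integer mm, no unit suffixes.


cube([1158, 290, 157]);
translate([0, 290, 157]) cube([1158, 290, 157]);
translate([0, 580, 314]) cube([1158, 290, 157]);
translate([0, 870, 471]) cube([1158, 290, 157]);
translate([0, 1160, 628]) cube([1158, 290, 157]);
translate([0, 1450, 785]) cube([1158, 290, 157]);
translate([0, 1740, 942]) cube([1158, 290, 157]);


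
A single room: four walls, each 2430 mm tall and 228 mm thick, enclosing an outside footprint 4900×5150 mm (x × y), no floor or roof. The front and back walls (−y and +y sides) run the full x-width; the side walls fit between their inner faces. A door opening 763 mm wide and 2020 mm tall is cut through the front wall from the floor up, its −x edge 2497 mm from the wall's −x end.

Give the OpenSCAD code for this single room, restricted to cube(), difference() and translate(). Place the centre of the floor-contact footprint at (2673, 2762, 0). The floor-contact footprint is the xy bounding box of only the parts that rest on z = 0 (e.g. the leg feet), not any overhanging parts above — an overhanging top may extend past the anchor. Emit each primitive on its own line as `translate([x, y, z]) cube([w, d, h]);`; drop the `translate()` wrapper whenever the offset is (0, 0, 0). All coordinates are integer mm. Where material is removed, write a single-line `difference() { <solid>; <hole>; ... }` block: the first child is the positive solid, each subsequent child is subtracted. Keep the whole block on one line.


difference() { translate([223, 187, 0]) cube([4900, 228, 2430]); translate([2720, 187, 0]) cube([763, 228, 2020]); }
translate([223, 5109, 0]) cube([4900, 228, 2430]);
translate([223, 415, 0]) cube([228, 4694, 2430]);
translate([4895, 415, 0]) cube([228, 4694, 2430]);


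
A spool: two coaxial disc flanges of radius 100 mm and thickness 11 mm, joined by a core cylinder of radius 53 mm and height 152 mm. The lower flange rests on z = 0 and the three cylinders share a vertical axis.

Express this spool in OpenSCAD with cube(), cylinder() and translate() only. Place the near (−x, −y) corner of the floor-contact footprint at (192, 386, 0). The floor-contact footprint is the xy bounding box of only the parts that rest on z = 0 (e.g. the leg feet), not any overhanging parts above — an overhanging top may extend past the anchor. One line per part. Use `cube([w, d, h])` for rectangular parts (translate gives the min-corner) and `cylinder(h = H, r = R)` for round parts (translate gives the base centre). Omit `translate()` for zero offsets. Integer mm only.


translate([292, 486, 0]) cylinder(h = 11, r = 100);
translate([292, 486, 11]) cylinder(h = 152, r = 53);
translate([292, 486, 163]) cylinder(h = 11, r = 100);


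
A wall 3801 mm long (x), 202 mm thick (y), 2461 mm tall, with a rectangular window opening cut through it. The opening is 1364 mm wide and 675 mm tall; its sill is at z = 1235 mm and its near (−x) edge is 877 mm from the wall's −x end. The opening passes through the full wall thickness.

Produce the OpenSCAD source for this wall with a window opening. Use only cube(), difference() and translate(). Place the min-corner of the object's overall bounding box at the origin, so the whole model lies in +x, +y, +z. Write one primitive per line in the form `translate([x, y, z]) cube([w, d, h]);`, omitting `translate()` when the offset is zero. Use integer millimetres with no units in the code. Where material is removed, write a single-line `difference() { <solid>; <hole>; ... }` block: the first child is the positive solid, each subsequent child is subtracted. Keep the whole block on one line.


difference() { cube([3801, 202, 2461]); translate([877, 0, 1235]) cube([1364, 202, 675]); }


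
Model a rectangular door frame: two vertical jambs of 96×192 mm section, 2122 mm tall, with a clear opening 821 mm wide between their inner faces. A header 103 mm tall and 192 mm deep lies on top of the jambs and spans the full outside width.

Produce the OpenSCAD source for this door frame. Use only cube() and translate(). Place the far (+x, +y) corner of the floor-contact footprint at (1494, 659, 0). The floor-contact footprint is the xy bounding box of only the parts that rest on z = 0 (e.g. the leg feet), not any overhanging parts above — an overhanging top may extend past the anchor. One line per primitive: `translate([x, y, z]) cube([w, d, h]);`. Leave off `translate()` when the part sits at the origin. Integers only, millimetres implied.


translate([481, 467, 0]) cube([96, 192, 2122]);
translate([1398, 467, 0]) cube([96, 192, 2122]);
translate([481, 467, 2122]) cube([1013, 192, 103]);


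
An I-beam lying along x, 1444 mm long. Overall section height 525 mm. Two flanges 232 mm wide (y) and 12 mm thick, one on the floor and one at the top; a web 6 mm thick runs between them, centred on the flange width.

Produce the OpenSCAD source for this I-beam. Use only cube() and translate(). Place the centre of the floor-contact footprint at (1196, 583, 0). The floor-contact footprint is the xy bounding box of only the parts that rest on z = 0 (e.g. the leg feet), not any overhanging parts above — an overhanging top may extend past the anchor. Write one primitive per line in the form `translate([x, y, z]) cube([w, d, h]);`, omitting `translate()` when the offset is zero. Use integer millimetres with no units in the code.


translate([474, 467, 0]) cube([1444, 232, 12]);
translate([474, 580, 12]) cube([1444, 6, 501]);
translate([474, 467, 513]) cube([1444, 232, 12]);


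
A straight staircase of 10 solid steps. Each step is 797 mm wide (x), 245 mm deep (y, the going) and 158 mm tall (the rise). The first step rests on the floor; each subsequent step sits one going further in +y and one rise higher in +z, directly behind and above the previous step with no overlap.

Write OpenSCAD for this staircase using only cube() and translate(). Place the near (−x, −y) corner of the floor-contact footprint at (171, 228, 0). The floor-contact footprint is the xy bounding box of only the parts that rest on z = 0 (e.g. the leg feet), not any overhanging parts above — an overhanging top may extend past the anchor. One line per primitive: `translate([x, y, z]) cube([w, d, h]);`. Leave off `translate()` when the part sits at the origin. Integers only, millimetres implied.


translate([171, 228, 0]) cube([797, 245, 158]);
translate([171, 473, 158]) cube([797, 245, 158]);
translate([171, 718, 316]) cube([797, 245, 158]);
translate([171, 963, 474]) cube([797, 245, 158]);
translate([171, 1208, 632]) cube([797, 245, 158]);
translate([171, 1453, 790]) cube([797, 245, 158]);
translate([171, 1698, 948]) cube([797, 245, 158]);
translate([171, 1943, 1106]) cube([797, 245, 158]);
translate([171, 2188, 1264]) cube([797, 245, 158]);
translate([171, 2433, 1422]) cube([797, 245, 158]);


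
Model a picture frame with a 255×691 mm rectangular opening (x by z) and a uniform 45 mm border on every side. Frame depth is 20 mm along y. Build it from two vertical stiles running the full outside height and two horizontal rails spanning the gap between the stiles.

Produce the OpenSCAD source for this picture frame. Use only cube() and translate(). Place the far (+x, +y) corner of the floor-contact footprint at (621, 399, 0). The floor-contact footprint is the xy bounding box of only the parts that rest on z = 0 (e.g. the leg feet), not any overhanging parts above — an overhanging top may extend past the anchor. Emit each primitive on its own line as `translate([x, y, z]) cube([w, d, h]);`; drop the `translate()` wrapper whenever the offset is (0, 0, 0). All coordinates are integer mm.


translate([276, 379, 0]) cube([45, 20, 781]);
translate([576, 379, 0]) cube([45, 20, 781]);
translate([321, 379, 0]) cube([255, 20, 45]);
translate([321, 379, 736]) cube([255, 20, 45]);


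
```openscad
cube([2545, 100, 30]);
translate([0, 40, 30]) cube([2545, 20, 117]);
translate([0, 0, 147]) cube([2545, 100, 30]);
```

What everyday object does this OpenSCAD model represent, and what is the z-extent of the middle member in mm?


An I-beam. The web height is 117 mm.

Two wide flanges with a thin centred web — an I-beam. Overall 177 mm minus two 30 mm flanges gives a web of 177 − 2·30 = 117 mm.


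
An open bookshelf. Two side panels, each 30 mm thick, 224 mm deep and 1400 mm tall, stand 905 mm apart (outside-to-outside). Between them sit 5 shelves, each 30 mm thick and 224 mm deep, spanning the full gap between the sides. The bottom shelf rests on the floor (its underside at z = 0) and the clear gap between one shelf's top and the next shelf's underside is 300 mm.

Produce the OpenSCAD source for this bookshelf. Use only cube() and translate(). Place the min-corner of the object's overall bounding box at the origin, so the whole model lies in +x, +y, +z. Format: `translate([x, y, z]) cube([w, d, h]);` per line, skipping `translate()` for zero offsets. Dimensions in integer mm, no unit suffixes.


cube([30, 224, 1400]);
translate([875, 0, 0]) cube([30, 224, 1400]);
translate([30, 0, 0]) cube([845, 224, 30]);
translate([30, 0, 330]) cube([845, 224, 30]);
translate([30, 0, 660]) cube([845, 224, 30]);
translate([30, 0, 990]) cube([845, 224, 30]);
translate([30, 0, 1320]) cube([845, 224, 30]);


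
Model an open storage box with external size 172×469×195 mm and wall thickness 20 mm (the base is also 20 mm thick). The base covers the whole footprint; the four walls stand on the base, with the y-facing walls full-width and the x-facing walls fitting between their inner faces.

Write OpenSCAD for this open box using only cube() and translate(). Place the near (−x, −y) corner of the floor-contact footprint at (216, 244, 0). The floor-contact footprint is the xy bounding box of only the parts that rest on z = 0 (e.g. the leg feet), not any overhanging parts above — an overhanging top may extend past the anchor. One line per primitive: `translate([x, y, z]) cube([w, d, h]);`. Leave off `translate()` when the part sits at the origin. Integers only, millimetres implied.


translate([216, 244, 0]) cube([172, 469, 20]);
translate([216, 244, 20]) cube([172, 20, 175]);
translate([216, 693, 20]) cube([172, 20, 175]);
translate([216, 264, 20]) cube([20, 429, 175]);
translate([368, 264, 20]) cube([20, 429, 175]);


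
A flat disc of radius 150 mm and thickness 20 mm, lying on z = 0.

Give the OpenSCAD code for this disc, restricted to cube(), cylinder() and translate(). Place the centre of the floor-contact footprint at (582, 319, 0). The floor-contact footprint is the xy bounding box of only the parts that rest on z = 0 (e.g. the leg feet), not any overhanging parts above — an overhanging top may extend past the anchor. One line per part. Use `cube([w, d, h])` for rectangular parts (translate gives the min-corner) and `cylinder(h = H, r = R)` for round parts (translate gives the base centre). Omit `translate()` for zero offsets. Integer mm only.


translate([582, 319, 0]) cylinder(h = 20, r = 150);


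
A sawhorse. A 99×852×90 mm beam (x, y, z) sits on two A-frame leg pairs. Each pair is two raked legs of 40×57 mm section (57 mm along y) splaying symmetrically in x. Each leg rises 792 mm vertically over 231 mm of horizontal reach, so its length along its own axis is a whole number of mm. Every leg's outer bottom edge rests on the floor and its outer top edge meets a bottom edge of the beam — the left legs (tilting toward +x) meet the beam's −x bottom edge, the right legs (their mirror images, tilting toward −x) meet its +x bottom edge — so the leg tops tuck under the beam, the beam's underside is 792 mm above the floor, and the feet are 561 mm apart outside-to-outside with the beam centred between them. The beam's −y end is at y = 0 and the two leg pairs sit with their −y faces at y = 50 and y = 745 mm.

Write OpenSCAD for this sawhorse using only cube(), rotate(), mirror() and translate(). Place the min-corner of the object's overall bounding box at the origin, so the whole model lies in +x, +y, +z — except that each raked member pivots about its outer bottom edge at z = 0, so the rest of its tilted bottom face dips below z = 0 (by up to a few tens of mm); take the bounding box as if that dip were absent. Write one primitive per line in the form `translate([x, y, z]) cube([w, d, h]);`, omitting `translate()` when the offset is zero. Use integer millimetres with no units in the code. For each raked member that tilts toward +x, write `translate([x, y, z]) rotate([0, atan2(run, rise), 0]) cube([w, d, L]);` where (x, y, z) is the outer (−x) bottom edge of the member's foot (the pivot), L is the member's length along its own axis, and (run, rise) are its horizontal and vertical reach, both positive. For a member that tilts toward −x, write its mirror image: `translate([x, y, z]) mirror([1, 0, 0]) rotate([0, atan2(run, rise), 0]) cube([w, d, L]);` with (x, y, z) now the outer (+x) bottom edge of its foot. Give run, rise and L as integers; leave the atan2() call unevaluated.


translate([231, 0, 792]) cube([99, 852, 90]);
translate([0, 50, 0]) rotate([0, atan2(231, 792), 0]) cube([40, 57, 825]);
translate([561, 50, 0]) mirror([1, 0, 0]) rotate([0, atan2(231, 792), 0]) cube([40, 57, 825]);
translate([0, 745, 0]) rotate([0, atan2(231, 792), 0]) cube([40, 57, 825]);
translate([561, 745, 0]) mirror([1, 0, 0]) rotate([0, atan2(231, 792), 0]) cube([40, 57, 825]);


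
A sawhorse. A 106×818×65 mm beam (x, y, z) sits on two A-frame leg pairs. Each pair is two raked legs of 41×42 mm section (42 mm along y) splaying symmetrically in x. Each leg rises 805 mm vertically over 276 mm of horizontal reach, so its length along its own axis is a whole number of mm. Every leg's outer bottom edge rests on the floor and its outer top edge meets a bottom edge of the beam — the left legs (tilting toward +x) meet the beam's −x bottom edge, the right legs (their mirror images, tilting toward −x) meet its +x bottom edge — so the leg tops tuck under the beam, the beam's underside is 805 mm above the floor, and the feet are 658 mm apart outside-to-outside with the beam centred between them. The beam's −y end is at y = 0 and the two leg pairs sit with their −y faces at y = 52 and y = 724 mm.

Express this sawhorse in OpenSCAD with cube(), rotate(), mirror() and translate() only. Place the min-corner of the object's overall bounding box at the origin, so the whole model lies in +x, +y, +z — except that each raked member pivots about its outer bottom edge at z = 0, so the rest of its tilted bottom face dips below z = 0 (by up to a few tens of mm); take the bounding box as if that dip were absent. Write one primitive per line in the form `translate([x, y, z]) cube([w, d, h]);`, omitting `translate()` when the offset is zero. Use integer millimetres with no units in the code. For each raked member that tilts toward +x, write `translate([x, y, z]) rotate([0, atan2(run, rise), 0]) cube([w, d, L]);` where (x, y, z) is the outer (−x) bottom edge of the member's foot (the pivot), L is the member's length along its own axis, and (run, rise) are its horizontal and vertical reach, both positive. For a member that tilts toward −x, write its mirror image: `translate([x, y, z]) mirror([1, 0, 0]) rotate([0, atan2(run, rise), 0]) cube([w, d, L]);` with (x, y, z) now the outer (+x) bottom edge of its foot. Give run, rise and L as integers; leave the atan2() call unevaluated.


// leg length = √(276² + 805²) = 851
// right-leg outer foot x = 2·276 + 106 = 658
// beam min-corner = (276, 0, 805)
translate([276, 0, 805]) cube([106, 818, 65]);
translate([0, 52, 0]) rotate([0, atan2(276, 805), 0]) cube([41, 42, 851]);
translate([658, 52, 0]) mirror([1, 0, 0]) rotate([0, atan2(276, 805), 0]) cube([41, 42, 851]);
translate([0, 724, 0]) rotate([0, atan2(276, 805), 0]) cube([41, 42, 851]);
translate([658, 724, 0]) mirror([1, 0, 0]) rotate([0, atan2(276, 805), 0]) cube([41, 42, 851]);


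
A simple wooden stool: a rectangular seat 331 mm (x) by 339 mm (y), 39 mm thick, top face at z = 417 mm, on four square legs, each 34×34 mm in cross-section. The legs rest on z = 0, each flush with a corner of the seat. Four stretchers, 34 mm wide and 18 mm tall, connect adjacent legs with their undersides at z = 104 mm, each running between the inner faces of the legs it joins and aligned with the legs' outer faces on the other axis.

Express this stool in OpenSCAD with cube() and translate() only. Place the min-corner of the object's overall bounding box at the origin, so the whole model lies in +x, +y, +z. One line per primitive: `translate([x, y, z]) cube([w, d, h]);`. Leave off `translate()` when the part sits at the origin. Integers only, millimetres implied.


// leg_h = 417 - 39 = 378
// stretcher span = 331 - 2*34 = 263
translate([0, 0, 378]) cube([331, 339, 39]);
cube([34, 34, 378]);
translate([297, 0, 0]) cube([34, 34, 378]);
translate([0, 305, 0]) cube([34, 34, 378]);
translate([297, 305, 0]) cube([34, 34, 378]);
translate([34, 0, 104]) cube([263, 34, 18]);
translate([34, 305, 104]) cube([263, 34, 18]);
translate([0, 34, 104]) cube([34, 271, 18]);
translate([297, 34, 104]) cube([34, 271, 18]);


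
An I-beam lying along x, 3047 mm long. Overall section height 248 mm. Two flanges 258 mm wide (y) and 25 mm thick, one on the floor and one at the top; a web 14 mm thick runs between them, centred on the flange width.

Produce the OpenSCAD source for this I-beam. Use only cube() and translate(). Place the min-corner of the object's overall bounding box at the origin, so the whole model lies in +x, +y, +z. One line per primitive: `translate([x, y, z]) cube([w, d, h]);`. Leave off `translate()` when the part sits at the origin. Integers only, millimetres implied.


cube([3047, 258, 25]);
translate([0, 122, 25]) cube([3047, 14, 198]);
translate([0, 0, 223]) cube([3047, 258, 25]);


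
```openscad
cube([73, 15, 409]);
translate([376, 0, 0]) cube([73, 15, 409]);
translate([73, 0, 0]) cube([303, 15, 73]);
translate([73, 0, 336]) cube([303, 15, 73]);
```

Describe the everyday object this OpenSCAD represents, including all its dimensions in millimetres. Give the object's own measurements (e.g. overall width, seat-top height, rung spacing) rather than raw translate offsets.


A rectangular picture frame lying in the x–z plane (depth along y). The opening is 303 mm wide (x) by 263 mm tall (z), surrounded by a border 73 mm wide on all four sides. The frame is 15 mm deep and is made of two full-height vertical stiles with two horizontal rails fitted between them.


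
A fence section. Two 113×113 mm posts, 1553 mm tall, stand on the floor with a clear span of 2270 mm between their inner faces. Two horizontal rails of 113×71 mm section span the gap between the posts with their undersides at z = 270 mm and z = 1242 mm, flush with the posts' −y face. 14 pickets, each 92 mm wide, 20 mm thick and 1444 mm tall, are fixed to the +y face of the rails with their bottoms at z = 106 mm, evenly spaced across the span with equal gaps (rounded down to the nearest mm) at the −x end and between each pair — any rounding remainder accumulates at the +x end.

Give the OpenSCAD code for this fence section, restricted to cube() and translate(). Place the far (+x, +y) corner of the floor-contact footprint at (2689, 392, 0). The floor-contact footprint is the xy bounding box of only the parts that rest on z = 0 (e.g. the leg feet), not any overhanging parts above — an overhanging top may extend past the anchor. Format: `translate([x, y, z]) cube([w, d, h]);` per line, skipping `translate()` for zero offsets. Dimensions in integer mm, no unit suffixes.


translate([193, 279, 0]) cube([113, 113, 1553]);
translate([2576, 279, 0]) cube([113, 113, 1553]);
translate([306, 279, 270]) cube([2270, 113, 71]);
translate([306, 279, 1242]) cube([2270, 113, 71]);
translate([371, 392, 106]) cube([92, 20, 1444]);
translate([528, 392, 106]) cube([92, 20, 1444]);
translate([685, 392, 106]) cube([92, 20, 1444]);
translate([842, 392, 106]) cube([92, 20, 1444]);
translate([999, 392, 106]) cube([92, 20, 1444]);
translate([1156, 392, 106]) cube([92, 20, 1444]);
translate([1313, 392, 106]) cube([92, 20, 1444]);
translate([1470, 392, 106]) cube([92, 20, 1444]);
translate([1627, 392, 106]) cube([92, 20, 1444]);
translate([1784, 392, 106]) cube([92, 20, 1444]);
translate([1941, 392, 106]) cube([92, 20, 1444]);
translate([2098, 392, 106]) cube([92, 20, 1444]);
translate([2255, 392, 106]) cube([92, 20, 1444]);
translate([2412, 392, 106]) cube([92, 20, 1444]);


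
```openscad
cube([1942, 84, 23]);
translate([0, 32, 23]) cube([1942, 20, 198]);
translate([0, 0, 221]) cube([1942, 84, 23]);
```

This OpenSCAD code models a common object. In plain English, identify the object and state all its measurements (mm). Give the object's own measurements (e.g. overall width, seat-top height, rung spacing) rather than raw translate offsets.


An I-beam lying along x, 1942 mm long. Overall section height 244 mm. Two flanges 84 mm wide (y) and 23 mm thick, one on the floor and one at the top; a web 20 mm thick runs between them, centred on the flange width.


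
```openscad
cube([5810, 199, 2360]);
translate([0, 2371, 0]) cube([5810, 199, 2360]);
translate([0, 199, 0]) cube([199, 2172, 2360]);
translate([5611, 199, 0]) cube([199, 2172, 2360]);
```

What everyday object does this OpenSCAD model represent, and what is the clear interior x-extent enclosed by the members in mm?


A house (or room) frame. The interior width is 5412 mm.

Four 2360 mm walls enclosing a rectangle with no floor or roof — a room or house frame. Outside width is 5810 mm and wall thickness is 199 mm, so the interior width is 5810 − 2 × 199 = 5412 mm.


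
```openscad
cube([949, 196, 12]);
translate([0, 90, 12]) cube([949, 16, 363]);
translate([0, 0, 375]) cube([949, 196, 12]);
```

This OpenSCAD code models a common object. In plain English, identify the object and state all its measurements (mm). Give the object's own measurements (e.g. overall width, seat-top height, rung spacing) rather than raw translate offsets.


An I-beam lying along x, 949 mm long. Overall section height 387 mm. Two flanges 196 mm wide (y) and 12 mm thick, one on the floor and one at the top; a web 16 mm thick runs between them, centred on the flange width.


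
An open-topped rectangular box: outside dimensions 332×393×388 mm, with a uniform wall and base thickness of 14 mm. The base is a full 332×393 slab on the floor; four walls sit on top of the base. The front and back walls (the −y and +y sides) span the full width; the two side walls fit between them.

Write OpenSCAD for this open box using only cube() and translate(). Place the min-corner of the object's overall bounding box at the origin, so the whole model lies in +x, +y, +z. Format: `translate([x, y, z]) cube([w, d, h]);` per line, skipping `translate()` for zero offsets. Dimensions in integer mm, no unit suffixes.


cube([332, 393, 14]);
translate([0, 0, 14]) cube([332, 14, 374]);
translate([0, 379, 14]) cube([332, 14, 374]);
translate([0, 14, 14]) cube([14, 365, 374]);
translate([318, 14, 14]) cube([14, 365, 374]);


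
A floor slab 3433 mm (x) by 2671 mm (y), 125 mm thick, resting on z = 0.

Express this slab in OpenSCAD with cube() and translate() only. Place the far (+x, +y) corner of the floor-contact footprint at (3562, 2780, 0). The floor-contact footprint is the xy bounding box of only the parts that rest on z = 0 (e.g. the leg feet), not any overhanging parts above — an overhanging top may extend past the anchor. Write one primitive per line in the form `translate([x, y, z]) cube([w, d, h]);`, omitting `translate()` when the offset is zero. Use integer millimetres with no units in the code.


translate([129, 109, 0]) cube([3433, 2671, 125]);


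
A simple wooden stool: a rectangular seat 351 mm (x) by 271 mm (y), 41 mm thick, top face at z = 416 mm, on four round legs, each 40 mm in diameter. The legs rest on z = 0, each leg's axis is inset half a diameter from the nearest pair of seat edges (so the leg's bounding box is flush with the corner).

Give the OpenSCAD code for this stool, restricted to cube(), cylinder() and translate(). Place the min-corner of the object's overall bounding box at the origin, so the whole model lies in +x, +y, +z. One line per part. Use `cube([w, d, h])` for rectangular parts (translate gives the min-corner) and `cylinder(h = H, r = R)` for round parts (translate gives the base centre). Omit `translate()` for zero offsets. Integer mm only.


translate([0, 0, 375]) cube([351, 271, 41]);
translate([20, 20, 0]) cylinder(h = 375, r = 20);
translate([331, 20, 0]) cylinder(h = 375, r = 20);
translate([20, 251, 0]) cylinder(h = 375, r = 20);
translate([331, 251, 0]) cylinder(h = 375, r = 20);


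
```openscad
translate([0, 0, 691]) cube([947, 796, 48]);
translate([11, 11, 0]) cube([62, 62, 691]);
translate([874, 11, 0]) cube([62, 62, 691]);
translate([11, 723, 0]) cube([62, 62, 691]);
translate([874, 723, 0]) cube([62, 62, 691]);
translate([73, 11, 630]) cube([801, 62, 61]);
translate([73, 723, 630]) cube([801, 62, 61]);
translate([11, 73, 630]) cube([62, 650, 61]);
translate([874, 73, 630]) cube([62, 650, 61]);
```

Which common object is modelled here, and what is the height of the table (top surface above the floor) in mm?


A table. The table height is 739 mm.

A 947×796×48 slab sits at z = 691 on four 62 mm square posts — a table. The top surface is at 691 + 48 = 739 mm.
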